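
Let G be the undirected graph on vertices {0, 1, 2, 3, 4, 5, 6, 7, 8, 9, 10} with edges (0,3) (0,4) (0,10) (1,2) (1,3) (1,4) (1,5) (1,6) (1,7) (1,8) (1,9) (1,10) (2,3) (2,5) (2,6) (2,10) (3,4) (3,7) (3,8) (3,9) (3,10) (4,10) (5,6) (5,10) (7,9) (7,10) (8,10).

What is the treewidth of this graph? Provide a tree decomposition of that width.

Every bag has size at most 4, so the width is 4 − 1 = 3 and tw(G) ≤ 3. Conversely, {0, 3, 4, 10} is a clique of size 4, and the vertices of any clique must share a bag in every tree decomposition; so some bag has ≥ 4 vertices and tw(G) ≥ 3. The upper and lower bounds meet at 3, so that is the treewidth.

Treewidth 3.
One such decomposition:
Bags: B1 = {1, 3, 4, 10}  B2 = {0, 3, 4, 10}  B3 = {1, 3, 7, 10}  B4 = {1, 3, 7, 9}  B5 = {1, 2, 3, 10}  B6 = {1, 2, 5, 10}  B7 = {1, 2, 5, 6}  B8 = {1, 3, 8, 10}
Tree: B1–B2, B1–B3, B3–B4, B1–B5, B5–B6, B6–B7, B5–B8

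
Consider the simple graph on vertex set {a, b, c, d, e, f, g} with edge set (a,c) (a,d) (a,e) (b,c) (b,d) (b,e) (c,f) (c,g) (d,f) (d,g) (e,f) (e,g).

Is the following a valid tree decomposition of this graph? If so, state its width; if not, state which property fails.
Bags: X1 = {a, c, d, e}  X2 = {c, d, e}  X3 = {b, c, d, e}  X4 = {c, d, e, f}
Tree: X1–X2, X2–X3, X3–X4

A tree decomposition must satisfy three properties: every vertex lies in some bag; for every edge, both endpoints lie together in some bag; and for every vertex, the bags containing it form a connected subtree. Here vertex g appears in no bag, so the decomposition is invalid.

No — vertex g appears in no bag.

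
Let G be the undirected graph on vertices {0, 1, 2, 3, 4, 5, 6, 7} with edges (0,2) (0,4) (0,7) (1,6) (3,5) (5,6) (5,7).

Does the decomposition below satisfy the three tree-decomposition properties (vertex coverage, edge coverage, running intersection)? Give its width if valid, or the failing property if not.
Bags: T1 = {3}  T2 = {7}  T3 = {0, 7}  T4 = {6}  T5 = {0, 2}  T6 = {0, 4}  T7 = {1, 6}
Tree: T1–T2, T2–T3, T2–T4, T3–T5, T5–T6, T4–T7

A tree decomposition must satisfy three properties: every vertex lies in some bag; for every edge, both endpoints lie together in some bag; and for every vertex, the bags containing it form a connected subtree. Here vertex 5 appears in no bag, so the decomposition is invalid.

No — vertex 5 appears in no bag.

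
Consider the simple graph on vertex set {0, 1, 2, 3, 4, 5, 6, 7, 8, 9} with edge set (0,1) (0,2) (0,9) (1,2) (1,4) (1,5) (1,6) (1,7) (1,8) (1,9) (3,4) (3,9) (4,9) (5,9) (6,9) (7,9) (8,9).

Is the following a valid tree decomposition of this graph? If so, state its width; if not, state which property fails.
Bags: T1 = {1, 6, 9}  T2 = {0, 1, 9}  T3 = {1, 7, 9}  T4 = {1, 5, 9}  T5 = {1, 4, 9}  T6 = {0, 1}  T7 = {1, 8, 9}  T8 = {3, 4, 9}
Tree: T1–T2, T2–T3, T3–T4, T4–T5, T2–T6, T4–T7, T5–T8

No — vertex 2 appears in no bag.

A tree decomposition must satisfy three properties: every vertex lies in some bag; for every edge, both endpoints lie together in some bag; and for every vertex, the bags containing it form a connected subtree. Here vertex 2 appears in no bag, so the decomposition is invalid.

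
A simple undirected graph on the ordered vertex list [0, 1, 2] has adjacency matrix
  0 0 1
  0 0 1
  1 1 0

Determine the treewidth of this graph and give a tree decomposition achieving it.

Each bag holds 2 vertices, so the decomposition has width 1, which upper-bounds the treewidth. Since G has at least one edge (e.g. 0–2), it is not an edgeless graph, so tw(G) ≥ 1. Combining the bounds, tw(G) = 1.

Treewidth 1.
One such decomposition:
Bags: B1 = {0, 2}  B2 = {1, 2}
Tree: B1–B2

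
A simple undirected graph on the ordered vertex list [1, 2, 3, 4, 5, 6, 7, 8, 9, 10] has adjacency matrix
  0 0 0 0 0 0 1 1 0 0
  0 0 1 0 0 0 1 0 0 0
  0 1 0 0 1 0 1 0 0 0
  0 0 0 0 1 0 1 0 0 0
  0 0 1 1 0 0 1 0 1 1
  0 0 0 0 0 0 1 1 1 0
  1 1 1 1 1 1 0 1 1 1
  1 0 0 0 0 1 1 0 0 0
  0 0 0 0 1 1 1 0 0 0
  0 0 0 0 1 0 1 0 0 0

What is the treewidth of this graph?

2

A width-2 tree decomposition is:
Bags: B1 = {5, 7, 9}  B2 = {6, 7, 9}  B3 = {6, 7, 8}  B4 = {3, 5, 7}  B5 = {1, 7, 8}  B6 = {4, 5, 7}  B7 = {2, 3, 7}  B8 = {5, 7, 10}
Tree: B1–B2, B2–B3, B1–B4, B3–B5, B1–B6, B4–B7, B1–B8
Every bag has size at most 3, so the width is 3 − 1 = 2 and tw(G) ≤ 2. Conversely, {1, 7, 8} is a clique of size 3, and the vertices of any clique must share a bag in every tree decomposition; so some bag has ≥ 3 vertices and tw(G) ≥ 2. Therefore the treewidth is 2.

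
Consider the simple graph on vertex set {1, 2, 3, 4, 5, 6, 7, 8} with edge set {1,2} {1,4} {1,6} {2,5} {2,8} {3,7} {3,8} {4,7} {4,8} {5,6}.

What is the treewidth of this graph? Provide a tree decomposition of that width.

Every bag has size at most 3, so the width is 3 − 1 = 2 and tw(G) ≤ 2. The edges 7–3–8–4–7 form a cycle, so G is not a tree and its treewidth is at least 2. Hence tw(G) = 2 exactly.

Treewidth 2.
One such decomposition:
Bags: B1 = {3, 4, 7}  B2 = {3, 4, 8}  B3 = {1, 4, 8}  B4 = {1, 2, 8}  B5 = {1, 2, 6}  B6 = {2, 5, 6}
Tree: B1–B2, B2–B3, B3–B4, B4–B5, B5–B6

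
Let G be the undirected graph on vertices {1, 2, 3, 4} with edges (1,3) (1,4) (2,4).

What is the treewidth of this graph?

1

A width-1 tree decomposition is:
Bags: B1 = {1, 3}  B2 = {1, 4}  B3 = {2, 4}
Tree: B1–B2, B2–B3
Every bag has size at most 2, so the width is 2 − 1 = 1 and tw(G) ≤ 1. G has an edge, so its treewidth is at least 1. Therefore the treewidth is 1.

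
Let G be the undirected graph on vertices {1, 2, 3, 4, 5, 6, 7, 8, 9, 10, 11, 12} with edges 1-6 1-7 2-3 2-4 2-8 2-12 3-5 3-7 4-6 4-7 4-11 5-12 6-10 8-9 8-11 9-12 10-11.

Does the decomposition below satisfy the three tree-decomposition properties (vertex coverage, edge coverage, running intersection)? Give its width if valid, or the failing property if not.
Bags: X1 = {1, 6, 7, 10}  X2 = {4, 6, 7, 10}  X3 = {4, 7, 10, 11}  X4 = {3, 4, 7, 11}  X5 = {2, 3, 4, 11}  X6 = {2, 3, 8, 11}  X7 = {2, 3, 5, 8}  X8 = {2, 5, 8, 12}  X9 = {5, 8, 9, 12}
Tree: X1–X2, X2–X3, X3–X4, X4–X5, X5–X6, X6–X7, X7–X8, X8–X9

Yes; width 3.

Vertex coverage: the bags together contain {1, 2, 3, 4, 5, 6, 7, 8, 9, 10, 11, 12}, the full vertex set. Edge coverage: each edge of G has both endpoints in at least one bag. Running intersection: for every vertex, the bags containing it form a connected subtree. All three properties hold, so this is a valid tree decomposition of width max|bag| − 1 = 3, and hence tw(G) ≤ 3.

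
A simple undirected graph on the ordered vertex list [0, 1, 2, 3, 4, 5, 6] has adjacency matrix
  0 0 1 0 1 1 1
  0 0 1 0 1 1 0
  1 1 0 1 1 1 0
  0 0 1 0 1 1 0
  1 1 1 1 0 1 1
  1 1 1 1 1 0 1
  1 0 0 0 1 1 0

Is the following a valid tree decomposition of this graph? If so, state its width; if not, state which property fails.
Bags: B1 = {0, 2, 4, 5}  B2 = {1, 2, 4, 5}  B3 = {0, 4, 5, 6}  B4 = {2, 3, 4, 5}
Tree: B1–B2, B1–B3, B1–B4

Yes; width 3.

Checking the three conditions: (i) the bags cover all of {0, 1, 2, 3, 4, 5, 6}; (ii) for each edge, some bag contains both endpoints; (iii) the bags containing any fixed vertex form a subtree. All hold, so the decomposition is valid with width 4 − 1 = 3.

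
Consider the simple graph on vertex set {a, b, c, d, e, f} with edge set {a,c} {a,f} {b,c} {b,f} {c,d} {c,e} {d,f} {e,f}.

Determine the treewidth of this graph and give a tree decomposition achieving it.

Treewidth 2.
Bags: B1 = {c, d, f}  B2 = {b, c, f}  B3 = {a, c, f}  B4 = {c, e, f}
Tree: B1–B2, B2–B3, B3–B4

Each bag holds 3 vertices, so the decomposition has width 2, which upper-bounds the treewidth. Since d–f–b–c–d is a cycle in G, G is not acyclic. Forests are exactly the graphs of treewidth ≤ 1, so tw(G) ≥ 2. The upper and lower bounds meet at 2, so that is the treewidth.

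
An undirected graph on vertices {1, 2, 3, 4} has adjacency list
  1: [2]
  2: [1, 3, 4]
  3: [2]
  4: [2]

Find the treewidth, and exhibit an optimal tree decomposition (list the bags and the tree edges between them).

Treewidth 1.
Bags: B1 = {2, 3}  B2 = {2, 4}  B3 = {1, 2}
Tree: B1–B2, B1–B3

Every bag has size at most 2, so the width is 2 − 1 = 1 and tw(G) ≤ 1. G has an edge, so its treewidth is at least 1. Combining the bounds, tw(G) = 1.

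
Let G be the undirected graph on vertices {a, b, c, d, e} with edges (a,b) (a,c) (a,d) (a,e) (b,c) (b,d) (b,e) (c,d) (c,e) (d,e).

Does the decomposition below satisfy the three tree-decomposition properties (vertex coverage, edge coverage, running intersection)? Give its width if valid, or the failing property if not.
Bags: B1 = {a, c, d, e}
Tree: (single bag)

No — vertex b appears in no bag.

A tree decomposition must satisfy three properties: every vertex lies in some bag; for every edge, both endpoints lie together in some bag; and for every vertex, the bags containing it form a connected subtree. Here vertex b appears in no bag, so the decomposition is invalid.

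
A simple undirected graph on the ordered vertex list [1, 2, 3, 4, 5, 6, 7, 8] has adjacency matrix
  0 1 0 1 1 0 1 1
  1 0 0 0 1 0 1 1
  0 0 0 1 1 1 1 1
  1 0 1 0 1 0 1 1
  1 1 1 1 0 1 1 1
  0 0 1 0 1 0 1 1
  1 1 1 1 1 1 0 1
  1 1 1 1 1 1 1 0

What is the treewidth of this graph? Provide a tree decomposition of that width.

Treewidth 4.
One such decomposition:
Bags: B1 = {3, 4, 5, 7, 8}  B2 = {1, 4, 5, 7, 8}  B3 = {1, 2, 5, 7, 8}  B4 = {3, 5, 6, 7, 8}
Tree: B1–B2, B2–B3, B1–B4

Each bag holds 5 vertices, so the decomposition has width 4, which upper-bounds the treewidth. On the other hand G contains the 5-clique {1, 2, 5, 7, 8}. A clique must lie in a single bag of any decomposition, so no decomposition can have width below 4. Therefore the treewidth is 4.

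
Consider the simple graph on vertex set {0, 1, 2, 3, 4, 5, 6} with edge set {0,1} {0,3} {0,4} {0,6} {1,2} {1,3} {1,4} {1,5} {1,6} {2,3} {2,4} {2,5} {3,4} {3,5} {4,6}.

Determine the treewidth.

3

A width-3 tree decomposition is:
Bags: B1 = {1, 2, 3, 4}  B2 = {0, 1, 3, 4}  B3 = {0, 1, 4, 6}  B4 = {1, 2, 3, 5}
Tree: B1–B2, B2–B3, B1–B4
Each bag holds 4 vertices, so the decomposition has width 3, which upper-bounds the treewidth. Conversely, {0, 1, 3, 4} is a clique of size 4, and the vertices of any clique must share a bag in every tree decomposition; so some bag has ≥ 4 vertices and tw(G) ≥ 3. Therefore the treewidth is 3.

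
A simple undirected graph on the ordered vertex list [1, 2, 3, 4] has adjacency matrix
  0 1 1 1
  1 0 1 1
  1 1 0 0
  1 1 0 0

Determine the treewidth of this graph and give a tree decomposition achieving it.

Each bag holds 3 vertices, so the decomposition has width 2, which upper-bounds the treewidth. On the other hand G contains the 3-clique {1, 2, 3}. A clique must lie in a single bag of any decomposition, so no decomposition can have width below 2. Combining the bounds, tw(G) = 2.

Treewidth 2.
One such decomposition:
Bags: B1 = {1, 2, 3}  B2 = {1, 2, 4}
Tree: B1–B2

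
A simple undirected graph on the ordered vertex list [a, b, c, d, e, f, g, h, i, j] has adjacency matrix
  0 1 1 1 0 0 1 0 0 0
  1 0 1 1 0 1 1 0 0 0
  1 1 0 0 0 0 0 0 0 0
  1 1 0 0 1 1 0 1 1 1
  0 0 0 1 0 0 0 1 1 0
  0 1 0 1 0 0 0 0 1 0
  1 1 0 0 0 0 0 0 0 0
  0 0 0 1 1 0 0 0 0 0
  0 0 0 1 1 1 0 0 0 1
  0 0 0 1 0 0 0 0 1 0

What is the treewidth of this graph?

2

A width-2 tree decomposition is:
Bags: B1 = {a, b, d}  B2 = {b, d, f}  B3 = {a, b, g}  B4 = {d, f, i}  B5 = {d, e, i}  B6 = {d, e, h}  B7 = {a, b, c}  B8 = {d, i, j}
Tree: B1–B2, B1–B3, B2–B4, B4–B5, B5–B6, B3–B7, B5–B8
The largest bag has 3 vertices, giving width 2; this decomposition certifies tw(G) ≤ 2. For the lower bound, the 3 vertices {d, e, h} are pairwise adjacent, and any tree decomposition puts a clique entirely inside one bag — forcing width ≥ 2. Hence tw(G) = 2 exactly.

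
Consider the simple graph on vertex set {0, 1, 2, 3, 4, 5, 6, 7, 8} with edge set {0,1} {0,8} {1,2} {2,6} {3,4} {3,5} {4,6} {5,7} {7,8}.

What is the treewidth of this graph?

A width-2 tree decomposition is:
Bags: B1 = {0, 1, 8}  B2 = {1, 2, 8}  B3 = {2, 6, 8}  B4 = {4, 6, 8}  B5 = {3, 4, 8}  B6 = {3, 5, 8}  B7 = {5, 7, 8}
Tree: B1–B2, B2–B3, B3–B4, B4–B5, B5–B6, B6–B7
The largest bag has 3 vertices, giving width 2; this decomposition certifies tw(G) ≤ 2. The edges 8–0–1–2–6–4–3–5–7–8 form a cycle, so G is not a tree and its treewidth is at least 2. Hence tw(G) = 2 exactly.

2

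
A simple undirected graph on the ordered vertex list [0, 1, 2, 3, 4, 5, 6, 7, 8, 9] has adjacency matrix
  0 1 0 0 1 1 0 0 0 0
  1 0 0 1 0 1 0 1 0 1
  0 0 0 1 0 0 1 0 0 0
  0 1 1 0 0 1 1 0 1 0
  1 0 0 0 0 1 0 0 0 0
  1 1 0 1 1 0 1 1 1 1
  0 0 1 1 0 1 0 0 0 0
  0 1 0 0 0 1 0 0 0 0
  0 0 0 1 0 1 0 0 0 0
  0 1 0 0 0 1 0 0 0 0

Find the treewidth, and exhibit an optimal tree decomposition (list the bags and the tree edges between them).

Every bag has size at most 3, so the width is 3 − 1 = 2 and tw(G) ≤ 2. On the other hand G contains the 3-clique {2, 3, 6}. A clique must lie in a single bag of any decomposition, so no decomposition can have width below 2. Combining the bounds, tw(G) = 2.

Treewidth 2.
One optimal decomposition is:
Bags: B1 = {1, 5, 9}  B2 = {1, 3, 5}  B3 = {3, 5, 6}  B4 = {1, 5, 7}  B5 = {0, 1, 5}  B6 = {2, 3, 6}  B7 = {0, 4, 5}  B8 = {3, 5, 8}
Tree: B1–B2, B2–B3, B2–B4, B1–B5, B3–B6, B5–B7, B2–B8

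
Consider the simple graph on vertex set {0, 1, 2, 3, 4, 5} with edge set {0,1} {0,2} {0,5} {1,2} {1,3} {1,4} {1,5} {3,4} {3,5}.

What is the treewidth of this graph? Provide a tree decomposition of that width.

Treewidth 2.
One optimal decomposition is:
Bags: B1 = {1, 3, 5}  B2 = {0, 1, 5}  B3 = {1, 3, 4}  B4 = {0, 1, 2}
Tree: B1–B2, B1–B3, B2–B4

Every bag has size at most 3, so the width is 3 − 1 = 2 and tw(G) ≤ 2. On the other hand G contains the 3-clique {0, 1, 2}. A clique must lie in a single bag of any decomposition, so no decomposition can have width below 2. Therefore the treewidth is 2.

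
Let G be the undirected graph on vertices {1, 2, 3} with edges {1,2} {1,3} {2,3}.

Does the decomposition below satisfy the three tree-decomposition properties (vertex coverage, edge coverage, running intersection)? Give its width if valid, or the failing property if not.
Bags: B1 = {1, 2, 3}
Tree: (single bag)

Checking the three conditions: (i) the bags cover all of {1, 2, 3}; (ii) for each edge, some bag contains both endpoints; (iii) the bags containing any fixed vertex form a subtree. All hold, so the decomposition is valid with width 3 − 1 = 2.

Yes; width 2.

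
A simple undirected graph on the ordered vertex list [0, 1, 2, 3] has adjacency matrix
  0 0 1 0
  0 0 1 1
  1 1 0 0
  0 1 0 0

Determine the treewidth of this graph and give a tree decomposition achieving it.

Treewidth 1.
One optimal decomposition is:
Bags: B1 = {0, 2}  B2 = {1, 2}  B3 = {1, 3}
Tree: B1–B2, B2–B3

Each bag holds 2 vertices, so the decomposition has width 1, which upper-bounds the treewidth. Any graph with an edge has treewidth ≥ 1, and G has the edge 2–0. Hence tw(G) = 1 exactly.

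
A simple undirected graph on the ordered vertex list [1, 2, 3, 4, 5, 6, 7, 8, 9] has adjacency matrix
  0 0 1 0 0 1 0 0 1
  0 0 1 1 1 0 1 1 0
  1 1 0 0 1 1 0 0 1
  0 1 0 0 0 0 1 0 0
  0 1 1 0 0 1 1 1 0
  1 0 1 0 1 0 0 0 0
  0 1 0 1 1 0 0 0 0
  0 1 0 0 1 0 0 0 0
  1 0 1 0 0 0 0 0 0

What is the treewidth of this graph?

2

A width-2 tree decomposition is:
Bags: B1 = {2, 5, 8}  B2 = {2, 3, 5}  B3 = {2, 5, 7}  B4 = {3, 5, 6}  B5 = {1, 3, 6}  B6 = {2, 4, 7}  B7 = {1, 3, 9}
Tree: B1–B2, B2–B3, B2–B4, B4–B5, B3–B6, B5–B7
Every bag has size at most 3, so the width is 3 − 1 = 2 and tw(G) ≤ 2. For the lower bound, the 3 vertices {1, 3, 9} are pairwise adjacent, and any tree decomposition puts a clique entirely inside one bag — forcing width ≥ 2. The upper and lower bounds meet at 2, so that is the treewidth.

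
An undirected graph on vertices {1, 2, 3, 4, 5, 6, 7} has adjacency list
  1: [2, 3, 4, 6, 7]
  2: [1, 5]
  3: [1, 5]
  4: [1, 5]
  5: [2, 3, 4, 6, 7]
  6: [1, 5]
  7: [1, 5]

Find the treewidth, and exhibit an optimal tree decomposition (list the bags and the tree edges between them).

Treewidth 2.
One such decomposition:
Bags: B1 = {1, 3, 5}  B2 = {1, 4, 5}  B3 = {1, 5, 7}  B4 = {1, 2, 5}  B5 = {1, 5, 6}
Tree: B1–B2, B2–B3, B3–B4, B4–B5

Each bag holds 3 vertices, so the decomposition has width 2, which upper-bounds the treewidth. Since 1–3–5–4–1 is a cycle in G, G is not acyclic. Forests are exactly the graphs of treewidth ≤ 1, so tw(G) ≥ 2. Combining the bounds, tw(G) = 2.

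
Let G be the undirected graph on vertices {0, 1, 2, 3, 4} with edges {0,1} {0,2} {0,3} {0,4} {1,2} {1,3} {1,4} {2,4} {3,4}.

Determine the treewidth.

3

A width-3 tree decomposition is:
Bags: B1 = {0, 1, 3, 4}  B2 = {0, 1, 2, 4}
Tree: B1–B2
Every bag has size at most 4, so the width is 4 − 1 = 3 and tw(G) ≤ 3. Conversely, {0, 1, 2, 4} is a clique of size 4, and the vertices of any clique must share a bag in every tree decomposition; so some bag has ≥ 4 vertices and tw(G) ≥ 3. The upper and lower bounds meet at 3, so that is the treewidth.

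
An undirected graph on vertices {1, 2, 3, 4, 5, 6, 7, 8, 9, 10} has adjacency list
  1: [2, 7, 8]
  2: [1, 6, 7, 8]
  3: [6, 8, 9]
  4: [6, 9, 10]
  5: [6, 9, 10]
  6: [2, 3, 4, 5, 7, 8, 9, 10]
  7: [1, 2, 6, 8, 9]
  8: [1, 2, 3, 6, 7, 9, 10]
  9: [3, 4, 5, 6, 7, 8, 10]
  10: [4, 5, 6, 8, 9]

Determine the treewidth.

3

A width-3 tree decomposition is:
Bags: B1 = {2, 6, 7, 8}  B2 = {6, 7, 8, 9}  B3 = {6, 8, 9, 10}  B4 = {3, 6, 8, 9}  B5 = {1, 2, 7, 8}  B6 = {4, 6, 9, 10}  B7 = {5, 6, 9, 10}
Tree: B1–B2, B2–B3, B3–B4, B1–B5, B3–B6, B3–B7
Each bag holds 4 vertices, so the decomposition has width 3, which upper-bounds the treewidth. On the other hand G contains the 4-clique {1, 2, 7, 8}. A clique must lie in a single bag of any decomposition, so no decomposition can have width below 3. Combining the bounds, tw(G) = 3.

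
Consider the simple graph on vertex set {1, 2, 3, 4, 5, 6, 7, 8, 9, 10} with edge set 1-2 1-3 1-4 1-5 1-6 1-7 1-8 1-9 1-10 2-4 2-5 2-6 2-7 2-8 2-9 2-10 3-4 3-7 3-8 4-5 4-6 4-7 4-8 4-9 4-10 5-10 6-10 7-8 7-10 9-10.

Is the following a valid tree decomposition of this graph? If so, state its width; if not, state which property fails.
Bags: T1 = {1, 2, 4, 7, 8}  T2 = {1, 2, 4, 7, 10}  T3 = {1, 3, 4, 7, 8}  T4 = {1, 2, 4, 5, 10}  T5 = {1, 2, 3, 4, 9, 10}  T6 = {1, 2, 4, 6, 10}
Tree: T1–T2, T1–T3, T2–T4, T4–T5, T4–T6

A tree decomposition must satisfy three properties: every vertex lies in some bag; for every edge, both endpoints lie together in some bag; and for every vertex, the bags containing it form a connected subtree. Here bags containing vertex 3 are not connected in the tree, so the decomposition is invalid.

No — bags containing vertex 3 are not connected in the tree.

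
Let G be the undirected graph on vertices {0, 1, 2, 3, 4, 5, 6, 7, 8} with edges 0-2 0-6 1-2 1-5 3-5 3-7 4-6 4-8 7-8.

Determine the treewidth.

2

A width-2 tree decomposition is:
Bags: B1 = {0, 4, 6}  B2 = {0, 4, 8}  B3 = {0, 7, 8}  B4 = {0, 3, 7}  B5 = {0, 3, 5}  B6 = {0, 1, 5}  B7 = {0, 1, 2}
Tree: B1–B2, B2–B3, B3–B4, B4–B5, B5–B6, B6–B7
Every bag has size at most 3, so the width is 3 − 1 = 2 and tw(G) ≤ 2. Since 0–6–4–8–7–3–5–1–2–0 is a cycle in G, G is not acyclic. Forests are exactly the graphs of treewidth ≤ 1, so tw(G) ≥ 2. The upper and lower bounds meet at 2, so that is the treewidth.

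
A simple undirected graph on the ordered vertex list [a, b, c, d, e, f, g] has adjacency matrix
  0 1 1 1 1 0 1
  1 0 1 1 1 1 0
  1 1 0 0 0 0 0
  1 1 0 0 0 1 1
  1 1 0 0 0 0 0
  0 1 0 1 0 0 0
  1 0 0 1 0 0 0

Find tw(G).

2

A width-2 tree decomposition is:
Bags: B1 = {a, b, d}  B2 = {a, b, e}  B3 = {b, d, f}  B4 = {a, d, g}  B5 = {a, b, c}
Tree: B1–B2, B1–B3, B1–B4, B1–B5
The largest bag has 3 vertices, giving width 2; this decomposition certifies tw(G) ≤ 2. On the other hand G contains the 3-clique {a, d, g}. A clique must lie in a single bag of any decomposition, so no decomposition can have width below 2. The upper and lower bounds meet at 2, so that is the treewidth.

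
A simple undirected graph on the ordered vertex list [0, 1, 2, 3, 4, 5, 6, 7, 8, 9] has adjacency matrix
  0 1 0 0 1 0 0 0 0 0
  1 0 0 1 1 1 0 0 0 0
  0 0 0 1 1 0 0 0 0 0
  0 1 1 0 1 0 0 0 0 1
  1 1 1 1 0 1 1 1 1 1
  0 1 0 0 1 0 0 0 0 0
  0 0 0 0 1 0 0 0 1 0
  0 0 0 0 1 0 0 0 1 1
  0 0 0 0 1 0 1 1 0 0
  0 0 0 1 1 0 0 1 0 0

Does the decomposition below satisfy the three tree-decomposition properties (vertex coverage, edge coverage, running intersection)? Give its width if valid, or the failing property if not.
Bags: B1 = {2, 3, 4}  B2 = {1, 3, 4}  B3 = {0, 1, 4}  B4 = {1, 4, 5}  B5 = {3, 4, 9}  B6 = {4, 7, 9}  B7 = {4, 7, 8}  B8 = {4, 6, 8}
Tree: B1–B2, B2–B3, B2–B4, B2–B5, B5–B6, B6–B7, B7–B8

Yes; width 2.

Vertex coverage: the bags together contain {0, 1, 2, 3, 4, 5, 6, 7, 8, 9}, the full vertex set. Edge coverage: each edge of G has both endpoints in at least one bag. Running intersection: for every vertex, the bags containing it form a connected subtree. All three properties hold, so this is a valid tree decomposition of width max|bag| − 1 = 2, and hence tw(G) ≤ 2.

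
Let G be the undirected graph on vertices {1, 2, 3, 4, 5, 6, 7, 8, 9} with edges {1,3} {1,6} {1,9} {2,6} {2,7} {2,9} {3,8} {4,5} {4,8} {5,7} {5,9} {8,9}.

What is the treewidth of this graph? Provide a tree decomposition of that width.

Treewidth 3.
One optimal decomposition is:
Bags: B1 = {1, 2, 3, 6}  B2 = {1, 2, 3, 9}  B3 = {2, 3, 8, 9}  B4 = {2, 7, 8, 9}  B5 = {5, 7, 8, 9}  B6 = {4, 5, 7, 8}
Tree: B1–B2, B2–B3, B3–B4, B4–B5, B5–B6

The largest bag has 4 vertices, giving width 3; this decomposition certifies tw(G) ≤ 3. For the lower bound: the 4 vertex sets {1,3,6}, {2}, {9}, {4,5,7,8} are disjoint, each induces a connected subgraph, and every pair is joined by at least one edge of G. Contracting each set to a single vertex therefore yields K_{4} as a minor, and since treewidth is minor-monotone, tw(G) ≥ tw(K_{4}) = 3. Hence tw(G) = 3 exactly.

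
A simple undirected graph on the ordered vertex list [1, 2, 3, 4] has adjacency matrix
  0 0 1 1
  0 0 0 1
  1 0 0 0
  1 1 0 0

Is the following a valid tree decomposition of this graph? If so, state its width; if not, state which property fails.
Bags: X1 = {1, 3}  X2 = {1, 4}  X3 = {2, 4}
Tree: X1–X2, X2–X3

Yes; width 1.

Vertex coverage: the bags together contain {1, 2, 3, 4}, the full vertex set. Edge coverage: each edge of G has both endpoints in at least one bag. Running intersection: for every vertex, the bags containing it form a connected subtree. All three properties hold, so this is a valid tree decomposition of width max|bag| − 1 = 1, and hence tw(G) ≤ 1.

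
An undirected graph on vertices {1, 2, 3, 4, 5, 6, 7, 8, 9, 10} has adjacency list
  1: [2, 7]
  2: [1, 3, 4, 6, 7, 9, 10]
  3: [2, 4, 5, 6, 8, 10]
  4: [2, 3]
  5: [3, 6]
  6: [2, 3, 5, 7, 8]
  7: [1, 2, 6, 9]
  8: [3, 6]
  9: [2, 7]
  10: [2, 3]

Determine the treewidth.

2

A width-2 tree decomposition is:
Bags: B1 = {2, 3, 6}  B2 = {3, 5, 6}  B3 = {2, 3, 4}  B4 = {2, 3, 10}  B5 = {2, 6, 7}  B6 = {3, 6, 8}  B7 = {2, 7, 9}  B8 = {1, 2, 7}
Tree: B1–B2, B1–B3, B1–B4, B1–B5, B1–B6, B5–B7, B7–B8
The largest bag has 3 vertices, giving width 2; this decomposition certifies tw(G) ≤ 2. On the other hand G contains the 3-clique {3, 6, 8}. A clique must lie in a single bag of any decomposition, so no decomposition can have width below 2. Hence tw(G) = 2 exactly.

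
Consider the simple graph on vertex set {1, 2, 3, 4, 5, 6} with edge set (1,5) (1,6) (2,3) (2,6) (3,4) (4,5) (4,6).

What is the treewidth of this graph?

A width-2 tree decomposition is:
Bags: B1 = {2, 3, 4}  B2 = {2, 4, 6}  B3 = {4, 5, 6}  B4 = {1, 5, 6}
Tree: B1–B2, B2–B3, B3–B4
Every bag has size at most 3, so the width is 3 − 1 = 2 and tw(G) ≤ 2. Since 3–2–6–4–3 is a cycle in G, G is not acyclic. Forests are exactly the graphs of treewidth ≤ 1, so tw(G) ≥ 2. Hence tw(G) = 2 exactly.

2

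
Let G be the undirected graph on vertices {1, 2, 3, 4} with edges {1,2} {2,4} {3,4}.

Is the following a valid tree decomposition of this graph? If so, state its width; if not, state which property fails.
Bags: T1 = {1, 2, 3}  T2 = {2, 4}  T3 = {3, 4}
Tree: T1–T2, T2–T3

A tree decomposition must satisfy three properties: every vertex lies in some bag; for every edge, both endpoints lie together in some bag; and for every vertex, the bags containing it form a connected subtree. Here bags containing vertex 3 are not connected in the tree, so the decomposition is invalid.

No — bags containing vertex 3 are not connected in the tree.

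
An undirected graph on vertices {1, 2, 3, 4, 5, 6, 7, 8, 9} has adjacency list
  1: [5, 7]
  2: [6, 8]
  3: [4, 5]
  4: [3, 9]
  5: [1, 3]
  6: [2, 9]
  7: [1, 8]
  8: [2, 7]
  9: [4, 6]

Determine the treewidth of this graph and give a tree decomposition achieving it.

Treewidth 2.
One such decomposition:
Bags: B1 = {3, 4, 5}  B2 = {4, 5, 9}  B3 = {5, 6, 9}  B4 = {2, 5, 6}  B5 = {2, 5, 8}  B6 = {5, 7, 8}  B7 = {1, 5, 7}
Tree: B1–B2, B2–B3, B3–B4, B4–B5, B5–B6, B6–B7

The largest bag has 3 vertices, giving width 2; this decomposition certifies tw(G) ≤ 2. For the lower bound, G contains the cycle 5–3–4–9–6–2–8–7–1–5, so G is not a forest; only forests have treewidth ≤ 1, hence tw(G) ≥ 2. Therefore the treewidth is 2.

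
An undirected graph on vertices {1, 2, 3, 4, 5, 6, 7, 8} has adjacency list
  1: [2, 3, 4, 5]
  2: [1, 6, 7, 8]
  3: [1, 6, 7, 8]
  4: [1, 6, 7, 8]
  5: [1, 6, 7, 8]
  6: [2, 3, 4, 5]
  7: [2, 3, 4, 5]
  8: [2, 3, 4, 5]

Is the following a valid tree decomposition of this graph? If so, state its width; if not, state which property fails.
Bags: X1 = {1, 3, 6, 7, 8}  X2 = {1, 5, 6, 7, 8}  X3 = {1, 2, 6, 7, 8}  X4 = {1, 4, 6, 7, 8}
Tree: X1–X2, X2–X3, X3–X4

Yes; width 4.

Checking the three conditions: (i) the bags cover all of {1, 2, 3, 4, 5, 6, 7, 8}; (ii) for each edge, some bag contains both endpoints; (iii) the bags containing any fixed vertex form a subtree. All hold, so the decomposition is valid with width 5 − 1 = 4.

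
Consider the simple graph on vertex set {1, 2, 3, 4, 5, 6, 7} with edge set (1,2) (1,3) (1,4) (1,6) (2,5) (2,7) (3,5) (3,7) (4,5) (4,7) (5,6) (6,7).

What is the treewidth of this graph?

A width-3 tree decomposition is:
Bags: B1 = {1, 3, 5, 7}  B2 = {1, 5, 6, 7}  B3 = {1, 2, 5, 7}  B4 = {1, 4, 5, 7}
Tree: B1–B2, B2–B3, B3–B4
The largest bag has 4 vertices, giving width 3; this decomposition certifies tw(G) ≤ 3. For the lower bound: the 4 vertex sets {1,3}, {5,6}, {7}, {2} are disjoint, each induces a connected subgraph, and every pair is joined by at least one edge of G. Contracting each set to a single vertex therefore yields K_{4} as a minor, and since treewidth is minor-monotone, tw(G) ≥ tw(K_{4}) = 3. Combining the bounds, tw(G) = 3.

3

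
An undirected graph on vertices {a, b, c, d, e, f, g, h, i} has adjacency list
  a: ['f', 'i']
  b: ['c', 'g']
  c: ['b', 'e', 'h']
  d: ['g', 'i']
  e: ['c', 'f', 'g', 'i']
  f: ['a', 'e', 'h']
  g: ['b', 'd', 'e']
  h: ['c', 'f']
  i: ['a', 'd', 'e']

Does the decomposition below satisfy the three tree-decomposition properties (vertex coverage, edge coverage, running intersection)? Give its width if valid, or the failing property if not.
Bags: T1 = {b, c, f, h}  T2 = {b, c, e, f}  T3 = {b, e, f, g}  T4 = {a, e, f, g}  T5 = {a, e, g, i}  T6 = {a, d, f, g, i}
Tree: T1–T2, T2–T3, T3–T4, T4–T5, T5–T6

A tree decomposition must satisfy three properties: every vertex lies in some bag; for every edge, both endpoints lie together in some bag; and for every vertex, the bags containing it form a connected subtree. Here bags containing vertex f are not connected in the tree, so the decomposition is invalid.

No — bags containing vertex f are not connected in the tree.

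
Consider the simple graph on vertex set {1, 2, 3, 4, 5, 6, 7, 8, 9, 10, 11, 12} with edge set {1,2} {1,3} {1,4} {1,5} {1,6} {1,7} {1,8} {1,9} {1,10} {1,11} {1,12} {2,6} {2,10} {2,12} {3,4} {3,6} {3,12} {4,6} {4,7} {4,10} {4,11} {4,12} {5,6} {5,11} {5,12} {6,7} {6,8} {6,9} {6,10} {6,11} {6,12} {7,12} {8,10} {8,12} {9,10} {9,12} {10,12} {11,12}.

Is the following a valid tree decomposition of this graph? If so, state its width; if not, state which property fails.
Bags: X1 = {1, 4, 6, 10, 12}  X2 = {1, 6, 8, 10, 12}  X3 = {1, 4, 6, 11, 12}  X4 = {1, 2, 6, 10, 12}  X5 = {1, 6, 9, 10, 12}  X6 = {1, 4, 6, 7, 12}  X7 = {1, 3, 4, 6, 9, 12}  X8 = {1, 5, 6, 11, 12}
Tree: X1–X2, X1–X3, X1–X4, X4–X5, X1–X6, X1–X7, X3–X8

A tree decomposition must satisfy three properties: every vertex lies in some bag; for every edge, both endpoints lie together in some bag; and for every vertex, the bags containing it form a connected subtree. Here bags containing vertex 9 are not connected in the tree, so the decomposition is invalid.

No — bags containing vertex 9 are not connected in the tree.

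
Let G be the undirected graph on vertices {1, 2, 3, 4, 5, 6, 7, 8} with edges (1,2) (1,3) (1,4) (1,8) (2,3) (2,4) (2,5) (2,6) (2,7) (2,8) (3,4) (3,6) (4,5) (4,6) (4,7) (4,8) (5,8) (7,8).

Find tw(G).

3

A width-3 tree decomposition is:
Bags: B1 = {2, 4, 7, 8}  B2 = {1, 2, 4, 8}  B3 = {1, 2, 3, 4}  B4 = {2, 4, 5, 8}  B5 = {2, 3, 4, 6}
Tree: B1–B2, B2–B3, B1–B4, B3–B5
Each bag holds 4 vertices, so the decomposition has width 3, which upper-bounds the treewidth. On the other hand G contains the 4-clique {1, 2, 4, 8}. A clique must lie in a single bag of any decomposition, so no decomposition can have width below 3. Hence tw(G) = 3 exactly.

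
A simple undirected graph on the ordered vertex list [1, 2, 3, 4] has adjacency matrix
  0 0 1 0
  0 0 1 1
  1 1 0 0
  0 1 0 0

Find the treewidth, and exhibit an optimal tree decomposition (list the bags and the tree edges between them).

Every bag has size at most 2, so the width is 2 − 1 = 1 and tw(G) ≤ 1. Since G has at least one edge (e.g. 2–3), it is not an edgeless graph, so tw(G) ≥ 1. Hence tw(G) = 1 exactly.

Treewidth 1.
One such decomposition:
Bags: B1 = {2, 3}  B2 = {1, 3}  B3 = {2, 4}
Tree: B1–B2, B1–B3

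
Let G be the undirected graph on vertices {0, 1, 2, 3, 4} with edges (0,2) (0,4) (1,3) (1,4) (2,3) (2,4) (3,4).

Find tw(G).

A width-2 tree decomposition is:
Bags: B1 = {2, 3, 4}  B2 = {0, 2, 4}  B3 = {1, 3, 4}
Tree: B1–B2, B1–B3
The largest bag has 3 vertices, giving width 2; this decomposition certifies tw(G) ≤ 2. For the lower bound, the 3 vertices {1, 3, 4} are pairwise adjacent, and any tree decomposition puts a clique entirely inside one bag — forcing width ≥ 2. Therefore the treewidth is 2.

2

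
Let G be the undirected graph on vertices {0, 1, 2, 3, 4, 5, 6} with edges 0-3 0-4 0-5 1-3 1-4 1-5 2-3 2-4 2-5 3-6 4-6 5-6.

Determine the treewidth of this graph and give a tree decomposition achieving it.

Treewidth 3.
Bags: B1 = {3, 4, 5, 6}  B2 = {0, 3, 4, 5}  B3 = {1, 3, 4, 5}  B4 = {2, 3, 4, 5}
Tree: B1–B2, B2–B3, B3–B4

Each bag holds 4 vertices, so the decomposition has width 3, which upper-bounds the treewidth. For the lower bound: the 4 vertex sets {4,6}, {0,5}, {3}, {1} are disjoint, each induces a connected subgraph, and every pair is joined by at least one edge of G. Contracting each set to a single vertex therefore yields K_{4} as a minor, and since treewidth is minor-monotone, tw(G) ≥ tw(K_{4}) = 3. The upper and lower bounds meet at 3, so that is the treewidth.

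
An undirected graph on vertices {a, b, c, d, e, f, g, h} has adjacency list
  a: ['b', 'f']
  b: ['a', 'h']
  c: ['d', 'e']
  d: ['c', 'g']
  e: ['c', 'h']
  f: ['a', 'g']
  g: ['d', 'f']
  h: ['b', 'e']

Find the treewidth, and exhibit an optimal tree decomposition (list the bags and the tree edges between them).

Every bag has size at most 3, so the width is 3 − 1 = 2 and tw(G) ≤ 2. Since d–c–e–h–b–a–f–g–d is a cycle in G, G is not acyclic. Forests are exactly the graphs of treewidth ≤ 1, so tw(G) ≥ 2. The upper and lower bounds meet at 2, so that is the treewidth.

Treewidth 2.
One such decomposition:
Bags: B1 = {c, d, e}  B2 = {d, e, h}  B3 = {b, d, h}  B4 = {a, b, d}  B5 = {a, d, f}  B6 = {d, f, g}
Tree: B1–B2, B2–B3, B3–B4, B4–B5, B5–B6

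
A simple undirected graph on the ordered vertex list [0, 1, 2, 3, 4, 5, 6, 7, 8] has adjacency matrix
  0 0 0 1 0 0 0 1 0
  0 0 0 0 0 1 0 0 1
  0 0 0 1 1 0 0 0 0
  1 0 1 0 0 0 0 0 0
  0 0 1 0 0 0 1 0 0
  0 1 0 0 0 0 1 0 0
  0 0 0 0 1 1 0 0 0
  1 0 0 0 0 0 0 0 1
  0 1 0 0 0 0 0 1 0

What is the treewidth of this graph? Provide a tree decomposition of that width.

The largest bag has 3 vertices, giving width 2; this decomposition certifies tw(G) ≤ 2. Since 8–7–0–3–2–4–6–5–1–8 is a cycle in G, G is not acyclic. Forests are exactly the graphs of treewidth ≤ 1, so tw(G) ≥ 2. The upper and lower bounds meet at 2, so that is the treewidth.

Treewidth 2.
One such decomposition:
Bags: B1 = {0, 7, 8}  B2 = {0, 3, 8}  B3 = {2, 3, 8}  B4 = {2, 4, 8}  B5 = {4, 6, 8}  B6 = {5, 6, 8}  B7 = {1, 5, 8}
Tree: B1–B2, B2–B3, B3–B4, B4–B5, B5–B6, B6–B7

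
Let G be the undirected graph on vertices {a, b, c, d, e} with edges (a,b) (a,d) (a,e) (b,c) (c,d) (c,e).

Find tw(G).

A width-2 tree decomposition is:
Bags: B1 = {a, c, d}  B2 = {a, c, e}  B3 = {a, b, c}
Tree: B1–B2, B2–B3
Every bag has size at most 3, so the width is 3 − 1 = 2 and tw(G) ≤ 2. The edges d–c–e–a–d form a cycle, so G is not a tree and its treewidth is at least 2. Hence tw(G) = 2 exactly.

2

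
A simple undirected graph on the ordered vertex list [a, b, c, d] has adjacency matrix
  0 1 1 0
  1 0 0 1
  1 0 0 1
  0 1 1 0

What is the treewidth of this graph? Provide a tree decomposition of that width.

Treewidth 2.
Bags: B1 = {a, c, d}  B2 = {a, b, d}
Tree: B1–B2

Each bag holds 3 vertices, so the decomposition has width 2, which upper-bounds the treewidth. The edges a–c–d–b–a form a cycle, so G is not a tree and its treewidth is at least 2. Therefore the treewidth is 2.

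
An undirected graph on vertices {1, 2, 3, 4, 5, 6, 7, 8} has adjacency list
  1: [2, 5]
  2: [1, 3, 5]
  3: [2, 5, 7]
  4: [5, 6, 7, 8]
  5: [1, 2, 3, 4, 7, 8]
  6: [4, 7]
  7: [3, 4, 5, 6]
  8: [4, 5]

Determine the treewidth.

A width-2 tree decomposition is:
Bags: B1 = {2, 3, 5}  B2 = {3, 5, 7}  B3 = {4, 5, 7}  B4 = {4, 6, 7}  B5 = {4, 5, 8}  B6 = {1, 2, 5}
Tree: B1–B2, B2–B3, B3–B4, B3–B5, B1–B6
Every bag has size at most 3, so the width is 3 − 1 = 2 and tw(G) ≤ 2. Conversely, {4, 5, 8} is a clique of size 3, and the vertices of any clique must share a bag in every tree decomposition; so some bag has ≥ 3 vertices and tw(G) ≥ 2. Combining the bounds, tw(G) = 2.

2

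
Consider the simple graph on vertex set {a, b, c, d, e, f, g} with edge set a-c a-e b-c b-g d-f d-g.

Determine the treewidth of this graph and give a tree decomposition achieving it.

Each bag holds 2 vertices, so the decomposition has width 1, which upper-bounds the treewidth. Any graph with an edge has treewidth ≥ 1, and G has the edge f–d. Combining the bounds, tw(G) = 1.

Treewidth 1.
Bags: B1 = {d, f}  B2 = {d, g}  B3 = {b, g}  B4 = {b, c}  B5 = {a, c}  B6 = {a, e}
Tree: B1–B2, B2–B3, B3–B4, B4–B5, B5–B6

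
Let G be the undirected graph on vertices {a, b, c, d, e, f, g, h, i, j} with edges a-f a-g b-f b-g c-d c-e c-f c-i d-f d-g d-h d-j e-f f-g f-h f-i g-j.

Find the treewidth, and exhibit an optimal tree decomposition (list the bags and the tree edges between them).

Treewidth 2.
Bags: B1 = {a, f, g}  B2 = {d, f, g}  B3 = {d, f, h}  B4 = {b, f, g}  B5 = {c, d, f}  B6 = {c, f, i}  B7 = {d, g, j}  B8 = {c, e, f}
Tree: B1–B2, B2–B3, B2–B4, B3–B5, B5–B6, B2–B7, B5–B8

Each bag holds 3 vertices, so the decomposition has width 2, which upper-bounds the treewidth. For the lower bound, the 3 vertices {d, g, j} are pairwise adjacent, and any tree decomposition puts a clique entirely inside one bag — forcing width ≥ 2. Combining the bounds, tw(G) = 2.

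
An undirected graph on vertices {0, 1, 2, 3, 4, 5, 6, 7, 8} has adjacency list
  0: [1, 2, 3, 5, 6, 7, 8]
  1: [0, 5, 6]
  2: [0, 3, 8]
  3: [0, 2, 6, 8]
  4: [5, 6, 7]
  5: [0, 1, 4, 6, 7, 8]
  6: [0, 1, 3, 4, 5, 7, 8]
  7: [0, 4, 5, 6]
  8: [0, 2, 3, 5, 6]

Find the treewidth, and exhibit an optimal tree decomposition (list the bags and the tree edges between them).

Every bag has size at most 4, so the width is 4 − 1 = 3 and tw(G) ≤ 3. On the other hand G contains the 4-clique {0, 2, 3, 8}. A clique must lie in a single bag of any decomposition, so no decomposition can have width below 3. Combining the bounds, tw(G) = 3.

Treewidth 3.
Bags: B1 = {0, 5, 6, 8}  B2 = {0, 5, 6, 7}  B3 = {0, 3, 6, 8}  B4 = {4, 5, 6, 7}  B5 = {0, 2, 3, 8}  B6 = {0, 1, 5, 6}
Tree: B1–B2, B1–B3, B2–B4, B3–B5, B1–B6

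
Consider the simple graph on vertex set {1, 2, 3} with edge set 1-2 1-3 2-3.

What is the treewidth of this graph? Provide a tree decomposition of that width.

Treewidth 2.
One such decomposition:
Bags: B1 = {1, 2, 3}
Tree: (single bag)

A single bag containing all 3 vertices is trivially a valid decomposition of width 2. Conversely, {1, 2, 3} is a clique of size 3, and the vertices of any clique must share a bag in every tree decomposition; so some bag has ≥ 3 vertices and tw(G) ≥ 2. Therefore the treewidth is 2.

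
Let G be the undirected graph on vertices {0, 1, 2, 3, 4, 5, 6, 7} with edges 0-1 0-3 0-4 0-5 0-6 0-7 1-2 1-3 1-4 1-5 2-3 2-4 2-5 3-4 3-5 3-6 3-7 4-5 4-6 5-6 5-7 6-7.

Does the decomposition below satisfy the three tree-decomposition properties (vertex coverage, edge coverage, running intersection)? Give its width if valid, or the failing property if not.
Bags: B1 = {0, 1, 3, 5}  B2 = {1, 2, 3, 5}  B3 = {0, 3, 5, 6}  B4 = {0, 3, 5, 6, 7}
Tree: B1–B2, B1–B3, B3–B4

No — vertex 4 appears in no bag.

A tree decomposition must satisfy three properties: every vertex lies in some bag; for every edge, both endpoints lie together in some bag; and for every vertex, the bags containing it form a connected subtree. Here vertex 4 appears in no bag, so the decomposition is invalid.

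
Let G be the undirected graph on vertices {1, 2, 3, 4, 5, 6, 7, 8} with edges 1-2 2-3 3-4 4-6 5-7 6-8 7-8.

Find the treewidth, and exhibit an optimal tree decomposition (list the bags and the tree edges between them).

Treewidth 1.
Bags: B1 = {5, 7}  B2 = {7, 8}  B3 = {6, 8}  B4 = {4, 6}  B5 = {3, 4}  B6 = {2, 3}  B7 = {1, 2}
Tree: B1–B2, B2–B3, B3–B4, B4–B5, B5–B6, B6–B7

Every bag has size at most 2, so the width is 2 − 1 = 1 and tw(G) ≤ 1. Since G has at least one edge (e.g. 5–7), it is not an edgeless graph, so tw(G) ≥ 1. Hence tw(G) = 1 exactly.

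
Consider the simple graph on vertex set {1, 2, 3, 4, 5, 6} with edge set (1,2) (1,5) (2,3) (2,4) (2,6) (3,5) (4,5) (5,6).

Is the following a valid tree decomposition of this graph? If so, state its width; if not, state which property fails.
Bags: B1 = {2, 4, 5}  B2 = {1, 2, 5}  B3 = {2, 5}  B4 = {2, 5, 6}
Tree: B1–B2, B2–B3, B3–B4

No — vertex 3 appears in no bag.

A tree decomposition must satisfy three properties: every vertex lies in some bag; for every edge, both endpoints lie together in some bag; and for every vertex, the bags containing it form a connected subtree. Here vertex 3 appears in no bag, so the decomposition is invalid.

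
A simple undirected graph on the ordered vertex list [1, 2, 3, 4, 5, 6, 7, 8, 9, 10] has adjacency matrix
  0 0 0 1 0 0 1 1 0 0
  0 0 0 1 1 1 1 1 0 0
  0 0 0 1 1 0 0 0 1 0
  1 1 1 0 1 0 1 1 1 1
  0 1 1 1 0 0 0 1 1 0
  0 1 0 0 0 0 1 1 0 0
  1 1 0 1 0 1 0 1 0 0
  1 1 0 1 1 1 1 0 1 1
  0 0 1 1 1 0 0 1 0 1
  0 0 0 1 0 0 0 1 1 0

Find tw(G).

A width-3 tree decomposition is:
Bags: B1 = {1, 4, 7, 8}  B2 = {2, 4, 7, 8}  B3 = {2, 4, 5, 8}  B4 = {4, 5, 8, 9}  B5 = {4, 8, 9, 10}  B6 = {3, 4, 5, 9}  B7 = {2, 6, 7, 8}
Tree: B1–B2, B2–B3, B3–B4, B4–B5, B4–B6, B2–B7
Every bag has size at most 4, so the width is 4 − 1 = 3 and tw(G) ≤ 3. On the other hand G contains the 4-clique {1, 4, 7, 8}. A clique must lie in a single bag of any decomposition, so no decomposition can have width below 3. Therefore the treewidth is 3.

3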